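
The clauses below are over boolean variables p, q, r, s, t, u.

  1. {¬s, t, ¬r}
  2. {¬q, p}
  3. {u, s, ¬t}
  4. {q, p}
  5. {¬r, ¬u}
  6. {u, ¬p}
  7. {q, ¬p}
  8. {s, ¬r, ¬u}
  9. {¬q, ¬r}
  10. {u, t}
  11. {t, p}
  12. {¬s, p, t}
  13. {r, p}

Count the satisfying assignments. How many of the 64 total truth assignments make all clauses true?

Satisfying assignments:
  p=1 q=1 r=0 s=0 t=0 u=1
  p=1 q=1 r=0 s=0 t=1 u=1
  p=1 q=1 r=0 s=1 t=0 u=1
  p=1 q=1 r=0 s=1 t=1 u=1
That's 4 in total.

4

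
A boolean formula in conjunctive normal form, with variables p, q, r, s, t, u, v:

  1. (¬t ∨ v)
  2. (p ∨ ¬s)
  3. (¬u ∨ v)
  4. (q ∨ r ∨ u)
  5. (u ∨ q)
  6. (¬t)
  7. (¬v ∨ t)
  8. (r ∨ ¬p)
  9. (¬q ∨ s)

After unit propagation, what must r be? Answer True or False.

(¬t) is a unit clause: t = False.
(t ∨ ¬v) with t = False leaves only ¬v, so v = False.
From (¬u ∨ v) and v = False: u = False.
In (q ∨ u), u is now false; q must hold, so q = True.
(¬q ∨ s): since q = True, the clause reduces to (s). s = True.
(p ∨ ¬s): since s = True, the clause reduces to (p). p = True.
From (r ∨ ¬p) and p = True: r = True.

True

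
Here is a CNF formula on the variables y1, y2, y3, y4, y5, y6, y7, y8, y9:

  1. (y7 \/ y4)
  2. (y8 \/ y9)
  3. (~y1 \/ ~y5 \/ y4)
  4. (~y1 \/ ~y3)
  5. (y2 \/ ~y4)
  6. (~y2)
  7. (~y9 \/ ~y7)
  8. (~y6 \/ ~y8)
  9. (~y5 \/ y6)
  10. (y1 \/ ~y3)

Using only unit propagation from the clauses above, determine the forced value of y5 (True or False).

False

(~y2) is a unit clause: y2 = False.
(y2 \/ ~y4): since y2 = False, the clause reduces to (~y4). y4 = False.
(y4 \/ y7): since y4 = False, the clause reduces to (y7). y7 = True.
(~y9 \/ ~y7) with y7 = True leaves only ~y9, so y9 = False.
In (y8 \/ y9), y9 is now false; y8 must hold, so y8 = True.
(~y8 \/ ~y6): since y8 = True, the clause reduces to (~y6). y6 = False.
(y6 \/ ~y5) with y6 = False leaves only ~y5, so y5 = False.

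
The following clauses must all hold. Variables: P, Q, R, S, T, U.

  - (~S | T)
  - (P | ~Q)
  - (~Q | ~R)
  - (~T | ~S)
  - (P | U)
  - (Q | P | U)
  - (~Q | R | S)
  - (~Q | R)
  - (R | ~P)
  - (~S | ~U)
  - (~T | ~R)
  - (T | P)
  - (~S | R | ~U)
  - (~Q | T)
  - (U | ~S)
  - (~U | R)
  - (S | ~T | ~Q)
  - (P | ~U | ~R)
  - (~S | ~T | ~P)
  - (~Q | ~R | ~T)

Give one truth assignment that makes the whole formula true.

P=T, Q=F, R=T, S=F, T=F, U=T

Set P = True and propagate.
  then R is forced to True.
  then Q is forced to False.
  then T is forced to False.
  then S is forced to False.
U is now unconstrained; take U = True.
Every clause has at least one true literal under this assignment.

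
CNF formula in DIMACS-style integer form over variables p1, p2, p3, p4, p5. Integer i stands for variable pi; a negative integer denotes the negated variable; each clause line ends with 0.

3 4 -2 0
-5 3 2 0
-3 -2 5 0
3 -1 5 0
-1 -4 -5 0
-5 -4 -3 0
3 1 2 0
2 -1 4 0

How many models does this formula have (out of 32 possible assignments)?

Case analysis on p3 and p2:
  p3=1, p2=1: remaining (p1,p4,p5) ∈ {(0,0,1); (1,0,1)} — 2.
  p3=1, p2=0: remaining (p1,p4,p5) ∈ {(0,0,0); (0,0,1); (0,1,0); (1,1,0)} — 4.
  p3=0, p2=1: remaining (p1,p4,p5) ∈ {(0,1,0); (0,1,1)} — 2.
  p3=0, p2=0: a clause becomes empty — 0.
Total: 2 + 4 + 2 + 0 = 8.

8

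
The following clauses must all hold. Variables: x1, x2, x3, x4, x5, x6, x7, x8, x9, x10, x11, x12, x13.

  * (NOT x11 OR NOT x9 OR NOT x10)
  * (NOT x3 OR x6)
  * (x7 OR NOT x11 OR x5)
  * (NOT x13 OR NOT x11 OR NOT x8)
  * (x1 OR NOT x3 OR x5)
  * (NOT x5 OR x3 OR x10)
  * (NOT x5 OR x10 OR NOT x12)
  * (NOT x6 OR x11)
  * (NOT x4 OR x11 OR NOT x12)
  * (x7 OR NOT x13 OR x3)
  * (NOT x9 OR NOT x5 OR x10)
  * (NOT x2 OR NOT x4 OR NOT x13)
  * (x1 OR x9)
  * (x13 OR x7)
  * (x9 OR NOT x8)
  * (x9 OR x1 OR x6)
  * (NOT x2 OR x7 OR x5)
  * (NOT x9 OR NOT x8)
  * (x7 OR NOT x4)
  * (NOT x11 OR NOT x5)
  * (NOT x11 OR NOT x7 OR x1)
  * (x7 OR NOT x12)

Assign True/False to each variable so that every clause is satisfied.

x1=T  x2=F  x3=T  x4=F  x5=F  x6=T  x7=T  x8=F  x9=T  x10=F  x11=T  x12=F  x13=F

Check each clause:
  1. (NOT x11 OR NOT x10 OR NOT x9) — NOT x10 is true.
  2. (x6 OR NOT x3) — x6 is true.
  3. (x7 OR NOT x11 OR x5) — x7 is true.
  4. (NOT x13 OR NOT x11 OR NOT x8) — NOT x8 is true.
  5. (NOT x3 OR x5 OR x1) — x1 is true.
  6. (x10 OR x3 OR NOT x5) — x3 is true.
  7. (x10 OR NOT x5 OR NOT x12) — NOT x5 is true.
  8. (x11 OR NOT x6) — x11 is true.
  9. (NOT x4 OR x11 OR NOT x12) — x11 is true.
  10. (x7 OR NOT x13 OR x3) — x3 is true.
  11. (NOT x9 OR NOT x5 OR x10) — NOT x5 is true.
  12. (NOT x13 OR NOT x2 OR NOT x4) — NOT x13 is true.
  13. (x1 OR x9) — x9 is true.
  14. (x13 OR x7) — x7 is true.
  15. (x9 OR NOT x8) — NOT x8 is true.
  16. (x9 OR x1 OR x6) — x9 is true.
  17. (NOT x2 OR x5 OR x7) — NOT x2 is true.
  18. (NOT x9 OR NOT x8) — NOT x8 is true.
  19. (x7 OR NOT x4) — NOT x4 is true.
  20. (NOT x11 OR NOT x5) — NOT x5 is true.
  21. (x1 OR NOT x7 OR NOT x11) — x1 is true.
  22. (x7 OR NOT x12) — NOT x12 is true.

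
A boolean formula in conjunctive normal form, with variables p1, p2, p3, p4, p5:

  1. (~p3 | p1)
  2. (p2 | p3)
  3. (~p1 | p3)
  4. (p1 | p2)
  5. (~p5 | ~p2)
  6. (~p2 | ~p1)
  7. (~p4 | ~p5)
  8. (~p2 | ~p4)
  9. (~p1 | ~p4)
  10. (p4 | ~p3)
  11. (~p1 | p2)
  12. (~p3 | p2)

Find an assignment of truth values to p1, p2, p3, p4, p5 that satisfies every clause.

Pure literal: p5 appears only negated; assign p5 = False.
Set p1 = False and propagate.
  then p3 is forced to False.
  then p2 is forced to True.
  then p4 is forced to False.
Check each clause:
  1. (p1 | ~p3) — ~p3 is true.
  2. (p2 | p3) — p2 is true.
  3. (p3 | ~p1) — ~p1 is true.
  4. (p2 | p1) — p2 is true.
  5. (~p2 | ~p5) — ~p5 is true.
  6. (~p1 | ~p2) — ~p1 is true.
  7. (~p4 | ~p5) — ~p5 is true.
  8. (~p4 | ~p2) — ~p4 is true.
  9. (~p1 | ~p4) — ~p4 is true.
  10. (~p3 | p4) — ~p3 is true.
  11. (p2 | ~p1) — p2 is true.
  12. (~p3 | p2) — p2 is true.

p1=False  p2=True  p3=False  p4=False  p5=False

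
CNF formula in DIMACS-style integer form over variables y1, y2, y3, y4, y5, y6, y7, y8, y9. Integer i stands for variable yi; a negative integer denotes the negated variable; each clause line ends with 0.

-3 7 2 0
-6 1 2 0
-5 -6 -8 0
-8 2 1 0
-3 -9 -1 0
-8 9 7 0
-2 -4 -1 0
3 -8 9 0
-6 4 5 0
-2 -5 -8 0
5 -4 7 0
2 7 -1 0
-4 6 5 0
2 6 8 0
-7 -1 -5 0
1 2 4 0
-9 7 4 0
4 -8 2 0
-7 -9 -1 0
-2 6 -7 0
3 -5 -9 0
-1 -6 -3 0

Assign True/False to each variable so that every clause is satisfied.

y1=F, y2=T, y3=T, y4=F, y5=F, y6=F, y7=F, y8=F, y9=F

Branch on y1: take y1 = False.
Try y2 = True.
Branch on y3: take y3 = True.
For the remaining variables, y4 = False, y5 = False, y6 = False, y7 = False, y8 = False, y9 = False works.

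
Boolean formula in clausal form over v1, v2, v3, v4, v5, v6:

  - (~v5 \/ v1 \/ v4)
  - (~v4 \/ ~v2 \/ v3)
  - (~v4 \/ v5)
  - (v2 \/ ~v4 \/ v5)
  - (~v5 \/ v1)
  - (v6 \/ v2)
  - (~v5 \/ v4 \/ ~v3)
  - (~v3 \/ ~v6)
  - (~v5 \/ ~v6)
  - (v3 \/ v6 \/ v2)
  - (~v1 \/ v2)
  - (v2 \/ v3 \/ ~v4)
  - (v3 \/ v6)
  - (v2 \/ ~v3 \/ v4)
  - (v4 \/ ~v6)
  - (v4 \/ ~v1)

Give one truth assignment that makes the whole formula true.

v1 = False, v2 = True, v3 = True, v4 = False, v5 = False, v6 = False

Set v1 = False and propagate.
  then v5 is forced to False.
  then v4 is forced to False.
  then v6 is forced to False.
  then v2 is forced to True.
  then v3 is forced to True.
Check each clause:
  1. (~v5 \/ v4 \/ v1) — ~v5 is true.
  2. (v3 \/ ~v4 \/ ~v2) — v3 is true.
  3. (~v4 \/ v5) — ~v4 is true.
  4. (v2 \/ v5 \/ ~v4) — v2 is true.
  5. (v1 \/ ~v5) — ~v5 is true.
  6. (v6 \/ v2) — v2 is true.
  7. (~v5 \/ v4 \/ ~v3) — ~v5 is true.
  8. (~v6 \/ ~v3) — ~v6 is true.
  9. (~v6 \/ ~v5) — ~v6 is true.
  10. (v2 \/ v3 \/ v6) — v2 is true.
  11. (v2 \/ ~v1) — v2 is true.
  12. (~v4 \/ v2 \/ v3) — v2 is true.
  13. (v3 \/ v6) — v3 is true.
  14. (v2 \/ ~v3 \/ v4) — v2 is true.
  15. (v4 \/ ~v6) — ~v6 is true.
  16. (v4 \/ ~v1) — ~v1 is true.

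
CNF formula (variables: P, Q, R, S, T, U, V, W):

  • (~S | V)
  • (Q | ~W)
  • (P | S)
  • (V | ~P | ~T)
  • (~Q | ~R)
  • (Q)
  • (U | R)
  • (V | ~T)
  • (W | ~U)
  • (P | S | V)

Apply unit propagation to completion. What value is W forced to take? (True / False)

True

(Q) is a unit clause: Q = True.
(~R | ~Q) with Q = True leaves only ~R, so R = False.
(U | R): since R = False, the clause reduces to (U). U = True.
(W | ~U) with U = True leaves only W, so W = True.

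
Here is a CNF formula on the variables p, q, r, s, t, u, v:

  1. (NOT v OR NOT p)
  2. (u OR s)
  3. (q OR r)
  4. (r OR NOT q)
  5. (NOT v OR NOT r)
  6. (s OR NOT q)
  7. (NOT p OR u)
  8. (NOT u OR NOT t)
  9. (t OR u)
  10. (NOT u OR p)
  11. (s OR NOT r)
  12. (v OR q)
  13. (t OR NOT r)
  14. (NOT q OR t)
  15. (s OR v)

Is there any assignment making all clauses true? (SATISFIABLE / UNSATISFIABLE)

Pure literal: s appears only positively; assign s = True.
Try p = False.
  then u is forced to False.
  then t is forced to True.
Branch on q: take q = True.
  then r is forced to True.
  then v is forced to False.
So p = False  q = True  r = True  s = True  t = True  u = False  v = False is a satisfying assignment.

SATISFIABLE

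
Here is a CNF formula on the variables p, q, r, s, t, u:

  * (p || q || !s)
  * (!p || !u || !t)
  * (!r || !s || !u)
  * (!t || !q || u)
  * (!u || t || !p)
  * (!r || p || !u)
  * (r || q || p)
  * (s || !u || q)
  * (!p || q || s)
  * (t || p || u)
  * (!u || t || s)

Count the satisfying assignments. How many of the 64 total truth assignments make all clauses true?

Split on u, then p.
  u=T, p=T: a clause becomes empty — 0.
  u=T, p=F: remaining (q,r,s,t) ∈ {(T,F,F,T); (T,F,T,F); (T,F,T,T)} — 3.
  u=F, p=T: r free; 4 ways for (q,s,t) × 2^1 = 8.
  u=F, p=F: remaining (q,r,s,t) ∈ {(F,T,F,T)} — 1.
Total: 0 + 3 + 8 + 1 = 12.

12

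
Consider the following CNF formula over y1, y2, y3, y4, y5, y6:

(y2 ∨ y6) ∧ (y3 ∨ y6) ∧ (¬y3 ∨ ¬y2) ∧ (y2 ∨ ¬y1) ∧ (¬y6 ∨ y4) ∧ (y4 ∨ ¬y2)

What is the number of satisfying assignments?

8

The models are:
  y1=0 y2=0 y3=0 y4=1 y5=0 y6=1
  y1=0 y2=0 y3=0 y4=1 y5=1 y6=1
  y1=0 y2=0 y3=1 y4=1 y5=0 y6=1
  y1=0 y2=0 y3=1 y4=1 y5=1 y6=1
  y1=0 y2=1 y3=0 y4=1 y5=0 y6=1
  y1=0 y2=1 y3=0 y4=1 y5=1 y6=1
  y1=1 y2=1 y3=0 y4=1 y5=0 y6=1
  y1=1 y2=1 y3=0 y4=1 y5=1 y6=1
That's 8 in total.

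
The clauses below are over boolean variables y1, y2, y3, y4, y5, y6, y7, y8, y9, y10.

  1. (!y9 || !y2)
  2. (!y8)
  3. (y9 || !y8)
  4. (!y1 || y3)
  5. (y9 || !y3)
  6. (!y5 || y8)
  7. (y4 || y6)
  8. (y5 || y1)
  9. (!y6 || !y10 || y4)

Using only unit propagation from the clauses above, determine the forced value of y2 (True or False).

False

(!y8) is a unit clause: y8 = False.
(!y5 || y8) with y8 = False leaves only !y5, so y5 = False.
(y1 || y5): since y5 = False, the clause reduces to (y1). y1 = True.
In (y3 || !y1), !y1 is now false; y3 must hold, so y3 = True.
(y9 || !y3) with y3 = True leaves only y9, so y9 = True.
In (!y9 || !y2), !y9 is now false; !y2 must hold, so y2 = False.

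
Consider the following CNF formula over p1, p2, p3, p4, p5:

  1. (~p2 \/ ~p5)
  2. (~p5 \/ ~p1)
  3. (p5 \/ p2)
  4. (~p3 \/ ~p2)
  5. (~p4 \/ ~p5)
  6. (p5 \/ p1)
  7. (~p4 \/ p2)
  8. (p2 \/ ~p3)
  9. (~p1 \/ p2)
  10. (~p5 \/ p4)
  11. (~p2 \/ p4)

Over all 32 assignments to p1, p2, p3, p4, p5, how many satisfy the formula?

The models are:
  p1=T p2=T p3=F p4=T p5=F
That's 1 in total.

1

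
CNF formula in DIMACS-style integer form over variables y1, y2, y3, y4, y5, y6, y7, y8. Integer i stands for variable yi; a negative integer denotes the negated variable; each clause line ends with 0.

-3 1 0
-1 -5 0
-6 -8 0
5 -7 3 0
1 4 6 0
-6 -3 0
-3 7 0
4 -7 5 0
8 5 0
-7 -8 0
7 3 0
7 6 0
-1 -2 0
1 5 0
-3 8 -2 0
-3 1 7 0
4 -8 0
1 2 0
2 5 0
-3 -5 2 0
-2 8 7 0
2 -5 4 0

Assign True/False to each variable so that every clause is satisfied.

y1 = 0, y2 = 1, y3 = 0, y4 = 1, y5 = 1, y6 = 1, y7 = 1, y8 = 0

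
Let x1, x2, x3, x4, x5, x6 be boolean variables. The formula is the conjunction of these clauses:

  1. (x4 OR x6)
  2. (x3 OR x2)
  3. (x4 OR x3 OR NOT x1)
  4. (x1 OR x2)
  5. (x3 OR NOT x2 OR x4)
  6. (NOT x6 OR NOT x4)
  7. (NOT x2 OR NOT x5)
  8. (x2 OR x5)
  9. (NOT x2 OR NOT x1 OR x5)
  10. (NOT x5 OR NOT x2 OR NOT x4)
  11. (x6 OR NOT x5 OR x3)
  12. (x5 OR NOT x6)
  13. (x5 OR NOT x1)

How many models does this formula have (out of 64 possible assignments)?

The models are:
  x1=0 x2=1 x3=0 x4=1 x5=0 x6=0
  x1=0 x2=1 x3=1 x4=1 x5=0 x6=0
  x1=1 x2=0 x3=1 x4=0 x5=1 x6=1
  x1=1 x2=0 x3=1 x4=1 x5=1 x6=0
Count: 4.

4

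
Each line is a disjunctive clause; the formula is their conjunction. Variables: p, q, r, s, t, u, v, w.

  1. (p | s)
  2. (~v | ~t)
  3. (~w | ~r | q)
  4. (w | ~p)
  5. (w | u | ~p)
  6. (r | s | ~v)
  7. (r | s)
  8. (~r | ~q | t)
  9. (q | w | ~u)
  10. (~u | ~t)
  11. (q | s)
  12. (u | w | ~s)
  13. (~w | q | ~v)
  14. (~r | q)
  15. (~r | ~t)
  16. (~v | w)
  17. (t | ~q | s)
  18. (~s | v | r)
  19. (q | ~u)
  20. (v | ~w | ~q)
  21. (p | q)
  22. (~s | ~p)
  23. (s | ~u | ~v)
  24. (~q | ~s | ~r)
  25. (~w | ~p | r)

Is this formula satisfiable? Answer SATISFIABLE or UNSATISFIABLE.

Set p = False and propagate.
  then s is forced to True.
  then q is forced to True.
  then r is forced to False.
  then v is forced to True.
  then t is forced to False.
  then w is forced to True.
u is now unconstrained; take u = True.
So p=False, q=True, r=False, s=True, t=False, u=True, v=True, w=True is a satisfying assignment.

SATISFIABLE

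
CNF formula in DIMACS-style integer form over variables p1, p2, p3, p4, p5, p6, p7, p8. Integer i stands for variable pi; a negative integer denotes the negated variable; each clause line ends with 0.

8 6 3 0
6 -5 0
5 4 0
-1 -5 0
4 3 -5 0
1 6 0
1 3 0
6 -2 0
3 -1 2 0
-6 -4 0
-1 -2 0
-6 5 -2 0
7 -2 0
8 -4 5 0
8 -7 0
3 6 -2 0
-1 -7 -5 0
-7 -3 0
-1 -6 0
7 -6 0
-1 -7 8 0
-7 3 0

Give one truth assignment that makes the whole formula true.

p1=T, p2=F, p3=T, p4=T, p5=F, p6=F, p7=F, p8=T

Pure literal: p8 appears only positively; assign p8 = True.
Try p1 = True.
  then p5 is forced to False.
  then p4 is forced to True.
  then p6 is forced to False.
  then p2 is forced to False.
  then p3 is forced to True.
  then p7 is forced to False.
Every clause has at least one true literal under this assignment.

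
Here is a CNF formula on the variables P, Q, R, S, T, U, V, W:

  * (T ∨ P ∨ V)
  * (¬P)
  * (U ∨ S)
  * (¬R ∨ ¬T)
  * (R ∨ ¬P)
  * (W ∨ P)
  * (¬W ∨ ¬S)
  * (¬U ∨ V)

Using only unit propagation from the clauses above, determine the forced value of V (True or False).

True

(¬P) stands alone — P = False.
(P ∨ W) with P = False leaves only W, so W = True.
In (¬S ∨ ¬W), ¬W is now false; ¬S must hold, so S = False.
(S ∨ U) with S = False leaves only U, so U = True.
In (V ∨ ¬U), ¬U is now false; V must hold, so V = True.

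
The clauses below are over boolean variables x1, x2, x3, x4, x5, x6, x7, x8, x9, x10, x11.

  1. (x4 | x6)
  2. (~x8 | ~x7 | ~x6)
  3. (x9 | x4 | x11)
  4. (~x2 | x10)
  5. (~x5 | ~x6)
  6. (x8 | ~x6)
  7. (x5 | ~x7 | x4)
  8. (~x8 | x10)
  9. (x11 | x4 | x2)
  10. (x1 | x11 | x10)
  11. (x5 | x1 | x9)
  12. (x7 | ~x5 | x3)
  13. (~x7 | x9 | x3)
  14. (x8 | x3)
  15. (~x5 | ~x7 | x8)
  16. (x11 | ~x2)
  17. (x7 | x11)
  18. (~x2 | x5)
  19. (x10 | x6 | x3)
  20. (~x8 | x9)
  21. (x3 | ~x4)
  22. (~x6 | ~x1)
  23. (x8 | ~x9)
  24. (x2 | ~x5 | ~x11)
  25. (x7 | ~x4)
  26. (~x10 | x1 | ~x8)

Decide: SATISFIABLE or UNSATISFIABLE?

SATISFIABLE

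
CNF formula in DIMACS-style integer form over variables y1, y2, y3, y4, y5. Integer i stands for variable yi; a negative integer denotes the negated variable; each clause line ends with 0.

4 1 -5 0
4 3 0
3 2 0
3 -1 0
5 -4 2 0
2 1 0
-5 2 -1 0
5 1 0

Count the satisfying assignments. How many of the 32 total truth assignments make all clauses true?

Satisfying assignments:
  y1=F y2=T y3=F y4=T y5=T
  y1=F y2=T y3=T y4=T y5=T
  y1=T y2=F y3=T y4=F y5=F
  y1=T y2=T y3=T y4=F y5=F
  y1=T y2=T y3=T y4=F y5=T
  y1=T y2=T y3=T y4=T y5=F
  y1=T y2=T y3=T y4=T y5=T
That's 7 in total.

7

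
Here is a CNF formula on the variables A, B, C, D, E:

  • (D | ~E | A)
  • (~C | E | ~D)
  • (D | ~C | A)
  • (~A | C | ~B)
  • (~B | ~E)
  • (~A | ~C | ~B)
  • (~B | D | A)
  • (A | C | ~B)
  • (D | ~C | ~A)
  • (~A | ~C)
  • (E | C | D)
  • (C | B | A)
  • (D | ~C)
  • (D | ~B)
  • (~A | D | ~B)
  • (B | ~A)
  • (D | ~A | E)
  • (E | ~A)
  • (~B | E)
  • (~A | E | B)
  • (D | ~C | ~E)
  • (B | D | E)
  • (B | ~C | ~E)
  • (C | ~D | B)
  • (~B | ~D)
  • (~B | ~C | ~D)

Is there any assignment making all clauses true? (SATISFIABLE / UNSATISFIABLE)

B = True:
  propagation gives E=False; an empty clause results — contradiction.
B = False:
  propagation gives A=False, C=True, D=True, E=True; an empty clause results — contradiction.
Every branch closes, so no satisfying assignment exists.

UNSATISFIABLE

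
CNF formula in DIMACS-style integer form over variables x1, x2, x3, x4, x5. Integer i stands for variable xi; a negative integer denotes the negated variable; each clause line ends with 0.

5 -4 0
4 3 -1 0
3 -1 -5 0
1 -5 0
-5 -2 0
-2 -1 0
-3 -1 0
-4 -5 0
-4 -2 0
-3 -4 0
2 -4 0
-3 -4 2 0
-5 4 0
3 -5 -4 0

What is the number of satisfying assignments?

Satisfying assignments:
  x1=0 x2=0 x3=0 x4=0 x5=0
  x1=0 x2=0 x3=1 x4=0 x5=0
  x1=0 x2=1 x3=0 x4=0 x5=0
  x1=0 x2=1 x3=1 x4=0 x5=0
That's 4 in total.

4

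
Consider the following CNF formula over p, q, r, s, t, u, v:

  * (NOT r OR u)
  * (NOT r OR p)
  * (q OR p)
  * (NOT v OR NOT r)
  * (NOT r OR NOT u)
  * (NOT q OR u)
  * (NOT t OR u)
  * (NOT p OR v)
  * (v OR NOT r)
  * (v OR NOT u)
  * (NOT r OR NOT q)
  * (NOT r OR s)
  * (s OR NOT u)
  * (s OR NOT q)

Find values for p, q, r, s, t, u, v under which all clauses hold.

p=F, q=T, r=F, s=T, t=F, u=T, v=T

Pure literal: r appears only negated; assign r = False.
s occurs only positively in the remaining clauses — set s = True.
Branch on p: take p = False.
  then q is forced to True.
  then u is forced to True.
  then v is forced to True.
t is now unconstrained; take t = False.
Check each clause:
  1. (u OR NOT r) — NOT r is true.
  2. (p OR NOT r) — NOT r is true.
  3. (p OR q) — q is true.
  4. (NOT v OR NOT r) — NOT r is true.
  5. (NOT r OR NOT u) — NOT r is true.
  6. (u OR NOT q) — u is true.
  7. (NOT t OR u) — NOT t is true.
  8. (v OR NOT p) — NOT p is true.
  9. (NOT r OR v) — NOT r is true.
  10. (NOT u OR v) — v is true.
  11. (NOT q OR NOT r) — NOT r is true.
  12. (NOT r OR s) — s is true.
  13. (s OR NOT u) — s is true.
  14. (NOT q OR s) — s is true.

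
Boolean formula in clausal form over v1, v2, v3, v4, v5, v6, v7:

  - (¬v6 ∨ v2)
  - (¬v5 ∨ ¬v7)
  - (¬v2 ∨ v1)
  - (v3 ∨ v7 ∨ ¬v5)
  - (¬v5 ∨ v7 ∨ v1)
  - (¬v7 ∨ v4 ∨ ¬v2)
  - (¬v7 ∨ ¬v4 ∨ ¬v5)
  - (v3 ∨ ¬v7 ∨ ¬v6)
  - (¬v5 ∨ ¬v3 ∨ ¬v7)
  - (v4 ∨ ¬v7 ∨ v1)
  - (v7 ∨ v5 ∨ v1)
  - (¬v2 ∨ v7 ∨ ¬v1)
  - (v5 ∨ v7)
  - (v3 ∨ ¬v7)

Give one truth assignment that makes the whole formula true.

Pure literal: v6 appears only negated; assign v6 = False.
Try v1 = True.
Set v2 = False and propagate.
Set v3 = True and propagate.
For the remaining variables, v4 = False, v5 = False, v7 = True works.

v1=T  v2=F  v3=T  v4=F  v5=F  v6=F  v7=T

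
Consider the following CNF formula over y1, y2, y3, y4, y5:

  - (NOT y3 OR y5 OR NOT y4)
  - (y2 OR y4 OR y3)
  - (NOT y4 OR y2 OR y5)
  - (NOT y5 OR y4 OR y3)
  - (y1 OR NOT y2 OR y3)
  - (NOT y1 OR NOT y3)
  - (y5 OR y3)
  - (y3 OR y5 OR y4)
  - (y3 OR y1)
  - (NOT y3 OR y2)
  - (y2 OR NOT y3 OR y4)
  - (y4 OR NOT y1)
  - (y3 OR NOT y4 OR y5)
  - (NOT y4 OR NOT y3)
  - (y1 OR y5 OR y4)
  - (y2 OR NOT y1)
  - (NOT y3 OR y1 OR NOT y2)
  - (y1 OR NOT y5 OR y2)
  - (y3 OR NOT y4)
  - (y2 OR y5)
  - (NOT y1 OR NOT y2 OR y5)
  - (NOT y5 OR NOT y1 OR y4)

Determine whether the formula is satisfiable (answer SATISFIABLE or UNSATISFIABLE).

y3 = True:
  propagation gives y1=False, y2=True; an empty clause results — contradiction.
y3 = False:
  propagation gives y5=True, y4=True; an empty clause results — contradiction.
Every branch closes, so no satisfying assignment exists.

UNSATISFIABLE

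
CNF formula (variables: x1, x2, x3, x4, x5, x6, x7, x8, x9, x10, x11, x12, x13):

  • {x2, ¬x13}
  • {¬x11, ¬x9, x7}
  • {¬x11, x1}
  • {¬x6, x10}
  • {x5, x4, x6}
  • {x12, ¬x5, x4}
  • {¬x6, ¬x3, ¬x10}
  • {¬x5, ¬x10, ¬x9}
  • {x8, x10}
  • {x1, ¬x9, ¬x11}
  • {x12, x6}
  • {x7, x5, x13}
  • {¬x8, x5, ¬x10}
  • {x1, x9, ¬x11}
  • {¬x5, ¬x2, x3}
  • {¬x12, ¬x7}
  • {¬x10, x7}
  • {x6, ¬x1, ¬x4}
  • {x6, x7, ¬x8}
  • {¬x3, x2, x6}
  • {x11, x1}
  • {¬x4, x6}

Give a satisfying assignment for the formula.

Branch on x1: take x1 = True.
Branch on x2: take x2 = False.
  then x13 is forced to False.
For the remaining variables, x3 = False, x4 = True, x5 = False, x6 = True, x7 = True, x8 = False, x9 = True, x10 = True, x11 = False, x12 = False works.
Check each clause:
  1. {x2, ¬x13} — ¬x13 is true.
  2. {x7, ¬x11, ¬x9} — ¬x11 is true.
  3. {¬x11, x1} — x1 is true.
  4. {x10, ¬x6} — x10 is true.
  5. {x6, x4, x5} — x4 is true.
  6. {x12, x4, ¬x5} — ¬x5 is true.
  7. {¬x6, ¬x3, ¬x10} — ¬x3 is true.
  8. {¬x9, ¬x10, ¬x5} — ¬x5 is true.
  9. {x8, x10} — x10 is true.
  10. {¬x11, ¬x9, x1} — x1 is true.
  11. {x6, x12} — x6 is true.
  12. {x5, x13, x7} — x7 is true.
  13. {¬x8, ¬x10, x5} — ¬x8 is true.
  14. {¬x11, x9, x1} — x9 is true.
  15. {¬x2, x3, ¬x5} — ¬x5 is true.
  16. {¬x7, ¬x12} — ¬x12 is true.
  17. {x7, ¬x10} — x7 is true.
  18. {¬x1, x6, ¬x4} — x6 is true.
  19. {x7, x6, ¬x8} — ¬x8 is true.
  20. {x2, ¬x3, x6} — ¬x3 is true.
  21. {x1, x11} — x1 is true.
  22. {x6, ¬x4} — x6 is true.

x1=True, x2=False, x3=False, x4=True, x5=False, x6=True, x7=True, x8=False, x9=True, x10=True, x11=False, x12=False, x13=False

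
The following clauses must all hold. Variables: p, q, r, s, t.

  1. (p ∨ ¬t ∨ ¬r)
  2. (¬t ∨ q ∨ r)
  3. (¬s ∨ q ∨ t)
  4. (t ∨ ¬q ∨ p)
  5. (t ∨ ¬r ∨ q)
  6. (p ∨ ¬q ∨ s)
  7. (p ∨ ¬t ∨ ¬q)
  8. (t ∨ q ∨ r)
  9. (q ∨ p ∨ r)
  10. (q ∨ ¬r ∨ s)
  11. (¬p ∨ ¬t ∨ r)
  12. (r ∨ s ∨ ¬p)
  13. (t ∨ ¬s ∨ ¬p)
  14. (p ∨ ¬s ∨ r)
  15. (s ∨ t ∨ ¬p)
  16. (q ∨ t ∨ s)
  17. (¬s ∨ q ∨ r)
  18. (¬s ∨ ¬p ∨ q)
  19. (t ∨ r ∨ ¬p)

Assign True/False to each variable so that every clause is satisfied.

p=T, q=T, r=T, s=F, t=T

Check each clause:
  1. (¬r ∨ p ∨ ¬t) — p is true.
  2. (r ∨ ¬t ∨ q) — r is true.
  3. (q ∨ t ∨ ¬s) — q is true.
  4. (¬q ∨ t ∨ p) — p is true.
  5. (q ∨ ¬r ∨ t) — q is true.
  6. (p ∨ ¬q ∨ s) — p is true.
  7. (¬q ∨ p ∨ ¬t) — p is true.
  8. (t ∨ r ∨ q) — q is true.
  9. (r ∨ p ∨ q) — p is true.
  10. (q ∨ s ∨ ¬r) — q is true.
  11. (r ∨ ¬t ∨ ¬p) — r is true.
  12. (s ∨ ¬p ∨ r) — r is true.
  13. (t ∨ ¬s ∨ ¬p) — ¬s is true.
  14. (p ∨ ¬s ∨ r) — p is true.
  15. (t ∨ ¬p ∨ s) — t is true.
  16. (t ∨ s ∨ q) — q is true.
  17. (r ∨ ¬s ∨ q) — q is true.
  18. (q ∨ ¬p ∨ ¬s) — q is true.
  19. (t ∨ ¬p ∨ r) — r is true.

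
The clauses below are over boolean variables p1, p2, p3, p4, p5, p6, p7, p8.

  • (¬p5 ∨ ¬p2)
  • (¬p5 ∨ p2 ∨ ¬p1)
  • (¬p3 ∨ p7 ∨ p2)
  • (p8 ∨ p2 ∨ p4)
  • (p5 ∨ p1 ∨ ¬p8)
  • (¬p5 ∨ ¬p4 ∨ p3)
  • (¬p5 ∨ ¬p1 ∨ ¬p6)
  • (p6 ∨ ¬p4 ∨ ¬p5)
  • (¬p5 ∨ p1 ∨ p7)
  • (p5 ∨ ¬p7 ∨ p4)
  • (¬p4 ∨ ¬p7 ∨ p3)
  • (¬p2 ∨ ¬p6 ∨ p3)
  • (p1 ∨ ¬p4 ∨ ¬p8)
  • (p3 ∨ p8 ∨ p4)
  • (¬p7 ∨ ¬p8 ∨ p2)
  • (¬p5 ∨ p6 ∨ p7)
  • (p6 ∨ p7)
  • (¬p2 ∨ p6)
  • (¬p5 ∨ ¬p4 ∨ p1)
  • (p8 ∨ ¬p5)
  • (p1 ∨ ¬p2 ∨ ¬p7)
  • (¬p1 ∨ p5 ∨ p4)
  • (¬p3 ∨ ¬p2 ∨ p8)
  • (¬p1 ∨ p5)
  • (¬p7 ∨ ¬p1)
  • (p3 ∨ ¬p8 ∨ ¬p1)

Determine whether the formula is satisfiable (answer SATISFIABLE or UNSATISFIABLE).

SATISFIABLE

Try p1 = False.
For the remaining variables, p2 = False, p3 = True, p4 = True, p5 = False, p6 = True, p7 = True, p8 = False works.
So p1=F, p2=F, p3=T, p4=T, p5=F, p6=T, p7=T, p8=F is a satisfying assignment.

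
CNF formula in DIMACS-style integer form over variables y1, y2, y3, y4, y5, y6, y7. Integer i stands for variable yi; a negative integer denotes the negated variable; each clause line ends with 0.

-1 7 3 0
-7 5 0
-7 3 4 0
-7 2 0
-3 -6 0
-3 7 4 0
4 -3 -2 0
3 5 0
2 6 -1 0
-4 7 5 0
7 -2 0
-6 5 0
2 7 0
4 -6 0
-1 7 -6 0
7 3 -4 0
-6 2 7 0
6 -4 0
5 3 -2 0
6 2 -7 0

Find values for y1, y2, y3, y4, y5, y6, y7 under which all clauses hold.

y1=False, y2=True, y3=False, y4=True, y5=True, y6=True, y7=True

y1 occurs only negated in the remaining clauses — set y1 = False.
y5 occurs only positively in the remaining clauses — set y5 = True.
Branch on y2: take y2 = True.
  then y7 is forced to True.
The remaining clauses are satisfied by y3 = False, y4 = True, y6 = True.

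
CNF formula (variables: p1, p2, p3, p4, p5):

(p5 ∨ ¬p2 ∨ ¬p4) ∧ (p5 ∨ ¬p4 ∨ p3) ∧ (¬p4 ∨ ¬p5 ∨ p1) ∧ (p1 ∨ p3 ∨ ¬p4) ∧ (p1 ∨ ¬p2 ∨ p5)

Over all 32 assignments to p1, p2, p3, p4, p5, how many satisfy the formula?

20

Split on p4, then p5.
  p4=1, p5=1: remaining (p1,p2,p3) ∈ {(1,0,0); (1,0,1); (1,1,0); (1,1,1)} — 4.
  p4=1, p5=0: remaining (p1,p2,p3) ∈ {(0,0,1); (1,0,1)} — 2.
  p4=0, p5=1: p1, p2, p3 free → 2^3 = 8.
  p4=0, p5=0: p3 free; 3 ways for (p1,p2) × 2^1 = 6.
Total: 4 + 2 + 8 + 6 = 20.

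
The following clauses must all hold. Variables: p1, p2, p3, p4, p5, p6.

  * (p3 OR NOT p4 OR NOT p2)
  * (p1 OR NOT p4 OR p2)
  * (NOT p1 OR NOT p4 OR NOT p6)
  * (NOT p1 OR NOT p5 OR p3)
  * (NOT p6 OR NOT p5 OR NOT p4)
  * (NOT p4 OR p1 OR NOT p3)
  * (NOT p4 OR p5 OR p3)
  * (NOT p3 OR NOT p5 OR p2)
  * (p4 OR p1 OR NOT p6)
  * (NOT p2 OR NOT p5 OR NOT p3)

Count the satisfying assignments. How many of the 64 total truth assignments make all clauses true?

16

Case analysis on p4 and p3:
  p4=1, p3=1: remaining (p1,p2,p5,p6) ∈ {(1,0,0,0); (1,1,0,0)} — 2.
  p4=1, p3=0: a clause becomes empty — 0.
  p4=0, p3=1: p2 free; 3 ways for (p1,p5,p6) × 2^1 = 6.
  p4=0, p3=0: p2 free; 4 ways for (p1,p5,p6) × 2^1 = 8.
Total: 2 + 0 + 6 + 8 = 16.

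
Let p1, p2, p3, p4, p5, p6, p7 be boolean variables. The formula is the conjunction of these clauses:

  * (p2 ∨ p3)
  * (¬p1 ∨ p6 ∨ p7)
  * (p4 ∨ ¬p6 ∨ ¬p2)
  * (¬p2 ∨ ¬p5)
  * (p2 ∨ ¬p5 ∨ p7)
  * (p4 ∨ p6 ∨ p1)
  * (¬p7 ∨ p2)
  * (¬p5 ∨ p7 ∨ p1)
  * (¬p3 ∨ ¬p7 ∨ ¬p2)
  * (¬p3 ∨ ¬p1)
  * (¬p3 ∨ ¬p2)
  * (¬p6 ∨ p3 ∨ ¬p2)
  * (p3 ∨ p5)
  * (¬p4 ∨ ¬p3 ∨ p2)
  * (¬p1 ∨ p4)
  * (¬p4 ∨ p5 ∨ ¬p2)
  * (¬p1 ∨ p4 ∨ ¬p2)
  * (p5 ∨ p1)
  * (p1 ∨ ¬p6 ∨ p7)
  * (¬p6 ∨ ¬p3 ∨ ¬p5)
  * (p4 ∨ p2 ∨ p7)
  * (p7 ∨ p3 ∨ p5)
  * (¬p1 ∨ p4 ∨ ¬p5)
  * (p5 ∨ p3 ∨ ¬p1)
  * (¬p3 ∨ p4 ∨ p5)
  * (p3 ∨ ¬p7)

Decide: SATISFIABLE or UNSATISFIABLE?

UNSATISFIABLE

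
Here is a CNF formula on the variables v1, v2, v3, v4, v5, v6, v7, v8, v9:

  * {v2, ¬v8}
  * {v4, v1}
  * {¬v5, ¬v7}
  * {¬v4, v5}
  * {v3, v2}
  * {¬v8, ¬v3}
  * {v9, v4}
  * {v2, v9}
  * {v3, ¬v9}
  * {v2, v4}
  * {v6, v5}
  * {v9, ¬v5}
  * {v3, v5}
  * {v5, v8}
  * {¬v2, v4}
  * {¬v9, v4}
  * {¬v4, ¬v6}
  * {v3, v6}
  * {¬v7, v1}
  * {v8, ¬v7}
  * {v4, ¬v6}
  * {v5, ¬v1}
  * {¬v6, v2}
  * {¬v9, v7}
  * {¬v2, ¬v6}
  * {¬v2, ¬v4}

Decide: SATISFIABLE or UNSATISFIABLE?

UNSATISFIABLE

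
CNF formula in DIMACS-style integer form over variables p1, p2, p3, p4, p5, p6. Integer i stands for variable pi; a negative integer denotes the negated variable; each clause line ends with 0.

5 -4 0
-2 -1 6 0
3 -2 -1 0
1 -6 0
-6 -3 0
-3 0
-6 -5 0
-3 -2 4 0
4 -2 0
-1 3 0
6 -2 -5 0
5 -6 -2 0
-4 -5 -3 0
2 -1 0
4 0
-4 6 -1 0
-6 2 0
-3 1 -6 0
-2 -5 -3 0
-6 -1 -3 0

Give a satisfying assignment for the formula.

Unit propagation: (~p3) forces p3 = False.
The clause (~p1) is unit: p1 must be False.
(~p6) is a unit clause, so p6 = False.
Unit propagation: (p4) forces p4 = True.
The clause (p5) is unit: p5 must be True.
The clause (~p2) is unit: p2 must be False.
Every clause has at least one true literal under this assignment.

p1=False, p2=False, p3=False, p4=True, p5=True, p6=False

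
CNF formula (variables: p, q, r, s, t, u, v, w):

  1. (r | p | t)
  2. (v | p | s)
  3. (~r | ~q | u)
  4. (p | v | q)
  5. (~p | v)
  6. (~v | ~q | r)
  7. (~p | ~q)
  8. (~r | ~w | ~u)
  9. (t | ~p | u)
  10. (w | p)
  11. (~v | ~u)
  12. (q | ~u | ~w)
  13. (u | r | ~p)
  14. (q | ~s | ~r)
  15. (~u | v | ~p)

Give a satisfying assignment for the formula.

t occurs only positively in the remaining clauses — set t = True.
Branch on p: take p = True.
  then v is forced to True.
  then q is forced to False.
  then u is forced to False.
  then r is forced to True.
  then s is forced to False.
w is now unconstrained; take w = True.

p = T, q = F, r = T, s = F, t = T, u = F, v = T, w = T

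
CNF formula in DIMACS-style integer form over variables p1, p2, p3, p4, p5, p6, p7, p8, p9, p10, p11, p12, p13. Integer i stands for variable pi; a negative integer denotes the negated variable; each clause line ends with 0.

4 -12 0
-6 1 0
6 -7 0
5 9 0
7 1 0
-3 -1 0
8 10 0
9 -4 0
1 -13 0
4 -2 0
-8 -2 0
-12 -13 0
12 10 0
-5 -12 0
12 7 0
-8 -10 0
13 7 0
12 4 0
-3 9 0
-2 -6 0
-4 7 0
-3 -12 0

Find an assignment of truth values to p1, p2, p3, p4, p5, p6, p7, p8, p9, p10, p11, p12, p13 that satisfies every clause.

p1 = True, p2 = False, p3 = False, p4 = True, p5 = False, p6 = True, p7 = True, p8 = False, p9 = True, p10 = True, p11 = False, p12 = False, p13 = True

p2 occurs only negated in the remaining clauses — set p2 = False.
Pure literal: p3 appears only negated; assign p3 = False.
Branch on p1: take p1 = True.
The remaining clauses are satisfied by p4 = True, p5 = False, p6 = True, p7 = True, p8 = False, p9 = True, p10 = True, p11 = False, p12 = False, p13 = True.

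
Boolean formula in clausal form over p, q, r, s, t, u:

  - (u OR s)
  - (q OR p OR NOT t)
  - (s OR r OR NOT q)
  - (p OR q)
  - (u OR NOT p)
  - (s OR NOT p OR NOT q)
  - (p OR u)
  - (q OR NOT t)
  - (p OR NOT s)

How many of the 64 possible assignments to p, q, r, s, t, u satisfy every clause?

10

Split on p, then q.
  p=1, q=1: remaining (r,s,t,u) ∈ {(0,1,0,1); (0,1,1,1); (1,1,0,1); (1,1,1,1)} — 4.
  p=1, q=0: remaining (r,s,t,u) ∈ {(0,0,0,1); (0,1,0,1); (1,0,0,1); (1,1,0,1)} — 4.
  p=0, q=1: remaining (r,s,t,u) ∈ {(1,0,0,1); (1,0,1,1)} — 2.
  p=0, q=0: a clause becomes empty — 0.
Total: 4 + 4 + 2 + 0 = 10.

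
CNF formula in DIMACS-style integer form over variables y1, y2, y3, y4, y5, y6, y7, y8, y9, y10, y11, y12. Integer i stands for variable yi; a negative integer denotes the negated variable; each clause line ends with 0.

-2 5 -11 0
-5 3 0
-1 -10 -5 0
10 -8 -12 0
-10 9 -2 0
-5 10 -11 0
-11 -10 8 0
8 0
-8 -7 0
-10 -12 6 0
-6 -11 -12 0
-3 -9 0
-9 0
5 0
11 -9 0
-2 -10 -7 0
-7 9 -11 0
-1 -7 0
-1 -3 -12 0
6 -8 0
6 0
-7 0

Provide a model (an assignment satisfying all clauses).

y1 = F  y2 = F  y3 = T  y4 = F  y5 = T  y6 = T  y7 = F  y8 = T  y9 = F  y10 = F  y11 = F  y12 = F

Check each clause:
  1. (¬y2 ∨ ¬y11 ∨ y5) — ¬y11 is true.
  2. (y3 ∨ ¬y5) — y3 is true.
  3. (¬y10 ∨ ¬y1 ∨ ¬y5) — ¬y1 is true.
  4. (y10 ∨ ¬y12 ∨ ¬y8) — ¬y12 is true.
  5. (¬y2 ∨ y9 ∨ ¬y10) — ¬y2 is true.
  6. (y10 ∨ ¬y11 ∨ ¬y5) — ¬y11 is true.
  7. (¬y10 ∨ y8 ∨ ¬y11) — y8 is true.
  8. (y8) — y8 is true.
  9. (¬y8 ∨ ¬y7) — ¬y7 is true.
  10. (¬y10 ∨ ¬y12 ∨ y6) — ¬y12 is true.
  11. (¬y6 ∨ ¬y12 ∨ ¬y11) — ¬y12 is true.
  12. (¬y9 ∨ ¬y3) — ¬y9 is true.
  13. (¬y9) — ¬y9 is true.
  14. (y5) — y5 is true.
  15. (¬y9 ∨ y11) — ¬y9 is true.
  16. (¬y10 ∨ ¬y7 ∨ ¬y2) — ¬y7 is true.
  17. (y9 ∨ ¬y11 ∨ ¬y7) — ¬y11 is true.
  18. (¬y1 ∨ ¬y7) — ¬y7 is true.
  19. (¬y1 ∨ ¬y3 ∨ ¬y12) — ¬y12 is true.
  20. (y6 ∨ ¬y8) — y6 is true.
  21. (y6) — y6 is true.
  22. (¬y7) — ¬y7 is true.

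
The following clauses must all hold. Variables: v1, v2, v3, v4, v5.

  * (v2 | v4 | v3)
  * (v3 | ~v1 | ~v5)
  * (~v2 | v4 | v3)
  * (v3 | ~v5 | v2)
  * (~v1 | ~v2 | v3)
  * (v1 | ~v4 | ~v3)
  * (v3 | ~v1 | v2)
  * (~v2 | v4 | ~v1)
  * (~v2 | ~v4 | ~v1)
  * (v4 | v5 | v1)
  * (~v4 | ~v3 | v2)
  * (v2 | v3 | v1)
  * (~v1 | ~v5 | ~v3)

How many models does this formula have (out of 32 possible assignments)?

5

The models are:
  v1=0 v2=0 v3=1 v4=0 v5=1
  v1=0 v2=1 v3=0 v4=1 v5=0
  v1=0 v2=1 v3=0 v4=1 v5=1
  v1=0 v2=1 v3=1 v4=0 v5=1
  v1=1 v2=0 v3=1 v4=0 v5=0
That's 5 in total.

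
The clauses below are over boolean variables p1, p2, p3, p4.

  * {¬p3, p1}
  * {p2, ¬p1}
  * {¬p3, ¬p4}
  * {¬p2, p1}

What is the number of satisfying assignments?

Satisfying assignments:
  p1=F p2=F p3=F p4=F
  p1=F p2=F p3=F p4=T
  p1=T p2=T p3=F p4=F
  p1=T p2=T p3=F p4=T
  p1=T p2=T p3=T p4=F
That's 5 in total.

5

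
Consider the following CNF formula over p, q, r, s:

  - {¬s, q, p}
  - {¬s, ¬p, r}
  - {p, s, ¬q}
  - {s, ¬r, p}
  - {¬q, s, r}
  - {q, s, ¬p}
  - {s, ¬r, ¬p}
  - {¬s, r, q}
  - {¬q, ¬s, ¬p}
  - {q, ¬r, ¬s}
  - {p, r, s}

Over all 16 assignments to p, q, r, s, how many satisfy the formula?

2

The models are:
  p=0 q=1 r=0 s=1
  p=0 q=1 r=1 s=1
Count: 2.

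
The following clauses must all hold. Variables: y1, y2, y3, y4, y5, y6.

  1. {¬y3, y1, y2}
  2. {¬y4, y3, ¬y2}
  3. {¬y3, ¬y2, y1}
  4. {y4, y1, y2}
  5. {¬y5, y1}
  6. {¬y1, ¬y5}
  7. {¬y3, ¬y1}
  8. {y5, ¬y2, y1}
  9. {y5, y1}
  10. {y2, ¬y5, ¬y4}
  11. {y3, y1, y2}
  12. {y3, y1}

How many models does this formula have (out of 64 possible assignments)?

The models are:
  y1=T y2=F y3=F y4=F y5=F y6=F
  y1=T y2=F y3=F y4=F y5=F y6=T
  y1=T y2=F y3=F y4=T y5=F y6=F
  y1=T y2=F y3=F y4=T y5=F y6=T
  y1=T y2=T y3=F y4=F y5=F y6=F
  y1=T y2=T y3=F y4=F y5=F y6=T
Count: 6.

6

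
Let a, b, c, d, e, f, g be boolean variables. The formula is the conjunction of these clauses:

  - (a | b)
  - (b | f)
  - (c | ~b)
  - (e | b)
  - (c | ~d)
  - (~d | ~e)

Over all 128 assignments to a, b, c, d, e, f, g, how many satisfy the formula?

28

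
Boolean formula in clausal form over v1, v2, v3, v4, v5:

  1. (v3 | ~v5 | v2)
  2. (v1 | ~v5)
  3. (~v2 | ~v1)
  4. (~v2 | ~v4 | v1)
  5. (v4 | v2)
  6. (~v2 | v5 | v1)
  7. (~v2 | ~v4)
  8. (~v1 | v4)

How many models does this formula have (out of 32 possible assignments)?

The models are:
  v1=0 v2=0 v3=0 v4=1 v5=0
  v1=0 v2=0 v3=1 v4=1 v5=0
  v1=1 v2=0 v3=0 v4=1 v5=0
  v1=1 v2=0 v3=1 v4=1 v5=0
  v1=1 v2=0 v3=1 v4=1 v5=1
Count: 5.

5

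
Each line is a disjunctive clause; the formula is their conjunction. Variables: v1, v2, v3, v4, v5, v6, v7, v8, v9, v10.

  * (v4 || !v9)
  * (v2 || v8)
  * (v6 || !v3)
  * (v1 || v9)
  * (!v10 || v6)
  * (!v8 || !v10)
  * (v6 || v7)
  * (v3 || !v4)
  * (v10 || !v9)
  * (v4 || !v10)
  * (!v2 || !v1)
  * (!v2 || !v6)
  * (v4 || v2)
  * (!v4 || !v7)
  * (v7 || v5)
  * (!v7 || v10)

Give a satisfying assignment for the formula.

v5 occurs only positively in the remaining clauses — set v5 = True.
Branch on v1: take v1 = True.
  then v2 is forced to False.
  then v8 is forced to True.
  then v10 is forced to False.
  then v9 is forced to False.
  then v4 is forced to True.
  then v3 is forced to True.
  then v6 is forced to True.
  then v7 is forced to False.
Every clause has at least one true literal under this assignment.

v1 = True, v2 = False, v3 = True, v4 = True, v5 = True, v6 = True, v7 = False, v8 = True, v9 = False, v10 = False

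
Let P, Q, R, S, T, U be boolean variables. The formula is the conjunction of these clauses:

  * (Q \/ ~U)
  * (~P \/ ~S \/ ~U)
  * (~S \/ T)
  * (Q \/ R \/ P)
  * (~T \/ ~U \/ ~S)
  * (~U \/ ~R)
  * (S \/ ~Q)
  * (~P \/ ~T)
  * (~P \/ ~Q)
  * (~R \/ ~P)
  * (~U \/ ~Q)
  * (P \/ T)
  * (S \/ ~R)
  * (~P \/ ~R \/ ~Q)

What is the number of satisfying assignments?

4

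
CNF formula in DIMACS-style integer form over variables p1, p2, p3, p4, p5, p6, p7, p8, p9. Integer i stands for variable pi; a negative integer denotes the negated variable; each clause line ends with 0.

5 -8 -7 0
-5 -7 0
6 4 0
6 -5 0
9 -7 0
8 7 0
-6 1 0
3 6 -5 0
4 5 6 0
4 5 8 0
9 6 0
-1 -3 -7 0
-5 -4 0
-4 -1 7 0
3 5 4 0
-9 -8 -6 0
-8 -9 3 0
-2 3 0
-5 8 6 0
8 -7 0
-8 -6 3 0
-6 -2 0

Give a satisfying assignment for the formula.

p1=F, p2=F, p3=T, p4=T, p5=F, p6=F, p7=F, p8=T, p9=T

Pure literal: p2 appears only negated; assign p2 = False.
Try p1 = False.
  then p6 is forced to False.
  then p4 is forced to True.
  then p5 is forced to False.
  then p9 is forced to True.
The remaining clauses are satisfied by p3 = True, p7 = False, p8 = True.
Every clause has at least one true literal under this assignment.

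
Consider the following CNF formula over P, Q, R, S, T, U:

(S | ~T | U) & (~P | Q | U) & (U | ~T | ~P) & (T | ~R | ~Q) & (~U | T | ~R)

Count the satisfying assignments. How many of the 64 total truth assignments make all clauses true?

36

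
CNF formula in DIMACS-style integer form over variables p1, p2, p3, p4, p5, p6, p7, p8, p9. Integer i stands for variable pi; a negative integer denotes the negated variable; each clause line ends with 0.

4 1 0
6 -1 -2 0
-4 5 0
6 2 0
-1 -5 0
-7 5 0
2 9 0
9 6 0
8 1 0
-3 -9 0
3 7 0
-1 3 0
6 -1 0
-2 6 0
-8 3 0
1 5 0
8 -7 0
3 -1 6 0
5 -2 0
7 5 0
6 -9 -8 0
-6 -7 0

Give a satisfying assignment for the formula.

p1=0, p2=1, p3=1, p4=1, p5=1, p6=1, p7=0, p8=1, p9=0

Branch on p1: take p1 = False.
  then p4 is forced to True.
  then p5 is forced to True.
  then p8 is forced to True.
  then p3 is forced to True.
  then p9 is forced to False.
  then p2 is forced to True.
  then p6 is forced to True.
  then p7 is forced to False.
Check each clause:
  1. (p4 OR p1) — p4 is true.
  2. (NOT p2 OR NOT p1 OR p6) — p6 is true.
  3. (p5 OR NOT p4) — p5 is true.
  4. (p2 OR p6) — p2 is true.
  5. (NOT p5 OR NOT p1) — NOT p1 is true.
  6. (NOT p7 OR p5) — NOT p7 is true.
  7. (p2 OR p9) — p2 is true.
  8. (p6 OR p9) — p6 is true.
  9. (p8 OR p1) — p8 is true.
  10. (NOT p9 OR NOT p3) — NOT p9 is true.
  11. (p3 OR p7) — p3 is true.
  12. (NOT p1 OR p3) — p3 is true.
  13. (NOT p1 OR p6) — p6 is true.
  14. (NOT p2 OR p6) — p6 is true.
  15. (NOT p8 OR p3) — p3 is true.
  16. (p1 OR p5) — p5 is true.
  17. (p8 OR NOT p7) — p8 is true.
  18. (p6 OR NOT p1 OR p3) — p3 is true.
  19. (p5 OR NOT p2) — p5 is true.
  20. (p5 OR p7) — p5 is true.
  21. (NOT p9 OR NOT p8 OR p6) — p6 is true.
  22. (NOT p7 OR NOT p6) — NOT p7 is true.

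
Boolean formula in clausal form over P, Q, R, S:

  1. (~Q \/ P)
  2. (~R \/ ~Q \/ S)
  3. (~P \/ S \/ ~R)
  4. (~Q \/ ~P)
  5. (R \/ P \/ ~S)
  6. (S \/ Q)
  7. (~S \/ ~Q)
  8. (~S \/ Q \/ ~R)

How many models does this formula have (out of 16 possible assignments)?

1

Satisfying assignments:
  P=T Q=F R=F S=T
That's 1 in total.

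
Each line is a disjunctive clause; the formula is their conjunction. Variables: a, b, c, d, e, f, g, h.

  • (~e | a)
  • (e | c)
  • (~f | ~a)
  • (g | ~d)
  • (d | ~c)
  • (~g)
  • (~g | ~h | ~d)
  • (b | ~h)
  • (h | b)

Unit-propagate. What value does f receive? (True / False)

False

(~g) is a unit clause: g = False.
From (~d | g) and g = False: d = False.
From (~c | d) and d = False: c = False.
In (c | e), c is now false; e must hold, so e = True.
(~e | a): since e = True, the clause reduces to (a). a = True.
(~a | ~f) with a = True leaves only ~f, so f = False.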